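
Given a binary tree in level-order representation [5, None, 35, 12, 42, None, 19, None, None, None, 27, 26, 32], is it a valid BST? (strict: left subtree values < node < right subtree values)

Level-order array: [5, None, 35, 12, 42, None, 19, None, None, None, 27, 26, 32]
Validate using subtree bounds (lo, hi): at each node, require lo < value < hi,
then recurse left with hi=value and right with lo=value.
Preorder trace (stopping at first violation):
  at node 5 with bounds (-inf, +inf): OK
  at node 35 with bounds (5, +inf): OK
  at node 12 with bounds (5, 35): OK
  at node 19 with bounds (12, 35): OK
  at node 27 with bounds (19, 35): OK
  at node 26 with bounds (19, 27): OK
  at node 32 with bounds (27, 35): OK
  at node 42 with bounds (35, +inf): OK
No violation found at any node.
Result: Valid BST


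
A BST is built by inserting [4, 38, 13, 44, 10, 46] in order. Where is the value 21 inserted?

Starting tree (level order): [4, None, 38, 13, 44, 10, None, None, 46]
Insertion path: 4 -> 38 -> 13
Result: insert 21 as right child of 13
Final tree (level order): [4, None, 38, 13, 44, 10, 21, None, 46]


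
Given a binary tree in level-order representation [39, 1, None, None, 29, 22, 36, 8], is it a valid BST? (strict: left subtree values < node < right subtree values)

Level-order array: [39, 1, None, None, 29, 22, 36, 8]
Validate using subtree bounds (lo, hi): at each node, require lo < value < hi,
then recurse left with hi=value and right with lo=value.
Preorder trace (stopping at first violation):
  at node 39 with bounds (-inf, +inf): OK
  at node 1 with bounds (-inf, 39): OK
  at node 29 with bounds (1, 39): OK
  at node 22 with bounds (1, 29): OK
  at node 8 with bounds (1, 22): OK
  at node 36 with bounds (29, 39): OK
No violation found at any node.
Result: Valid BST


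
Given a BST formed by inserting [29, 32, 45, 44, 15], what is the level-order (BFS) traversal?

Tree insertion order: [29, 32, 45, 44, 15]
Tree (level-order array): [29, 15, 32, None, None, None, 45, 44]
BFS from the root, enqueuing left then right child of each popped node:
  queue [29] -> pop 29, enqueue [15, 32], visited so far: [29]
  queue [15, 32] -> pop 15, enqueue [none], visited so far: [29, 15]
  queue [32] -> pop 32, enqueue [45], visited so far: [29, 15, 32]
  queue [45] -> pop 45, enqueue [44], visited so far: [29, 15, 32, 45]
  queue [44] -> pop 44, enqueue [none], visited so far: [29, 15, 32, 45, 44]
Result: [29, 15, 32, 45, 44]


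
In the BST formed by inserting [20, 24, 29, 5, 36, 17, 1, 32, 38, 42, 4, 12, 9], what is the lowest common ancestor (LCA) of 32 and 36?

Tree insertion order: [20, 24, 29, 5, 36, 17, 1, 32, 38, 42, 4, 12, 9]
Tree (level-order array): [20, 5, 24, 1, 17, None, 29, None, 4, 12, None, None, 36, None, None, 9, None, 32, 38, None, None, None, None, None, 42]
In a BST, the LCA of p=32, q=36 is the first node v on the
root-to-leaf path with p <= v <= q (go left if both < v, right if both > v).
Walk from root:
  at 20: both 32 and 36 > 20, go right
  at 24: both 32 and 36 > 24, go right
  at 29: both 32 and 36 > 29, go right
  at 36: 32 <= 36 <= 36, this is the LCA
LCA = 36


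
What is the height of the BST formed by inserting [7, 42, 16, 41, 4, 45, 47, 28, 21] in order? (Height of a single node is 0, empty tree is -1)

Insertion order: [7, 42, 16, 41, 4, 45, 47, 28, 21]
Tree (level-order array): [7, 4, 42, None, None, 16, 45, None, 41, None, 47, 28, None, None, None, 21]
Compute height bottom-up (empty subtree = -1):
  height(4) = 1 + max(-1, -1) = 0
  height(21) = 1 + max(-1, -1) = 0
  height(28) = 1 + max(0, -1) = 1
  height(41) = 1 + max(1, -1) = 2
  height(16) = 1 + max(-1, 2) = 3
  height(47) = 1 + max(-1, -1) = 0
  height(45) = 1 + max(-1, 0) = 1
  height(42) = 1 + max(3, 1) = 4
  height(7) = 1 + max(0, 4) = 5
Height = 5


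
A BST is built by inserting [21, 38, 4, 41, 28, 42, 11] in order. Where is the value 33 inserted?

Starting tree (level order): [21, 4, 38, None, 11, 28, 41, None, None, None, None, None, 42]
Insertion path: 21 -> 38 -> 28
Result: insert 33 as right child of 28
Final tree (level order): [21, 4, 38, None, 11, 28, 41, None, None, None, 33, None, 42]


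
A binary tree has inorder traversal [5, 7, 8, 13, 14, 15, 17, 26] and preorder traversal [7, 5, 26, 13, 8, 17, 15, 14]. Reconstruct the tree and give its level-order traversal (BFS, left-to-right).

Inorder:  [5, 7, 8, 13, 14, 15, 17, 26]
Preorder: [7, 5, 26, 13, 8, 17, 15, 14]
Algorithm: preorder visits root first, so consume preorder in order;
for each root, split the current inorder slice at that value into
left-subtree inorder and right-subtree inorder, then recurse.
Recursive splits:
  root=7; inorder splits into left=[5], right=[8, 13, 14, 15, 17, 26]
  root=5; inorder splits into left=[], right=[]
  root=26; inorder splits into left=[8, 13, 14, 15, 17], right=[]
  root=13; inorder splits into left=[8], right=[14, 15, 17]
  root=8; inorder splits into left=[], right=[]
  root=17; inorder splits into left=[14, 15], right=[]
  root=15; inorder splits into left=[14], right=[]
  root=14; inorder splits into left=[], right=[]
Reconstructed level-order: [7, 5, 26, 13, 8, 17, 15, 14]


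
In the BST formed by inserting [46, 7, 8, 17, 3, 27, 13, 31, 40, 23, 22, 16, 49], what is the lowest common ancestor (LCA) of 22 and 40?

Tree insertion order: [46, 7, 8, 17, 3, 27, 13, 31, 40, 23, 22, 16, 49]
Tree (level-order array): [46, 7, 49, 3, 8, None, None, None, None, None, 17, 13, 27, None, 16, 23, 31, None, None, 22, None, None, 40]
In a BST, the LCA of p=22, q=40 is the first node v on the
root-to-leaf path with p <= v <= q (go left if both < v, right if both > v).
Walk from root:
  at 46: both 22 and 40 < 46, go left
  at 7: both 22 and 40 > 7, go right
  at 8: both 22 and 40 > 8, go right
  at 17: both 22 and 40 > 17, go right
  at 27: 22 <= 27 <= 40, this is the LCA
LCA = 27


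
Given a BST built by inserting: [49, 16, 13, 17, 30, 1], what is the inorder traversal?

Tree insertion order: [49, 16, 13, 17, 30, 1]
Tree (level-order array): [49, 16, None, 13, 17, 1, None, None, 30]
Inorder traversal: [1, 13, 16, 17, 30, 49]


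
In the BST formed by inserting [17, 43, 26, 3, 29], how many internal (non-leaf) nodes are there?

Tree built from: [17, 43, 26, 3, 29]
Tree (level-order array): [17, 3, 43, None, None, 26, None, None, 29]
Rule: An internal node has at least one child.
Per-node child counts:
  node 17: 2 child(ren)
  node 3: 0 child(ren)
  node 43: 1 child(ren)
  node 26: 1 child(ren)
  node 29: 0 child(ren)
Matching nodes: [17, 43, 26]
Count of internal (non-leaf) nodes: 3


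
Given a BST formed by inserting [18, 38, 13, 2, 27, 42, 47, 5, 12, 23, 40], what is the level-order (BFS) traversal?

Tree insertion order: [18, 38, 13, 2, 27, 42, 47, 5, 12, 23, 40]
Tree (level-order array): [18, 13, 38, 2, None, 27, 42, None, 5, 23, None, 40, 47, None, 12]
BFS from the root, enqueuing left then right child of each popped node:
  queue [18] -> pop 18, enqueue [13, 38], visited so far: [18]
  queue [13, 38] -> pop 13, enqueue [2], visited so far: [18, 13]
  queue [38, 2] -> pop 38, enqueue [27, 42], visited so far: [18, 13, 38]
  queue [2, 27, 42] -> pop 2, enqueue [5], visited so far: [18, 13, 38, 2]
  queue [27, 42, 5] -> pop 27, enqueue [23], visited so far: [18, 13, 38, 2, 27]
  queue [42, 5, 23] -> pop 42, enqueue [40, 47], visited so far: [18, 13, 38, 2, 27, 42]
  queue [5, 23, 40, 47] -> pop 5, enqueue [12], visited so far: [18, 13, 38, 2, 27, 42, 5]
  queue [23, 40, 47, 12] -> pop 23, enqueue [none], visited so far: [18, 13, 38, 2, 27, 42, 5, 23]
  queue [40, 47, 12] -> pop 40, enqueue [none], visited so far: [18, 13, 38, 2, 27, 42, 5, 23, 40]
  queue [47, 12] -> pop 47, enqueue [none], visited so far: [18, 13, 38, 2, 27, 42, 5, 23, 40, 47]
  queue [12] -> pop 12, enqueue [none], visited so far: [18, 13, 38, 2, 27, 42, 5, 23, 40, 47, 12]
Result: [18, 13, 38, 2, 27, 42, 5, 23, 40, 47, 12]


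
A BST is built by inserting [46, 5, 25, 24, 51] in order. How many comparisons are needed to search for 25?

Search path for 25: 46 -> 5 -> 25
Found: True
Comparisons: 3


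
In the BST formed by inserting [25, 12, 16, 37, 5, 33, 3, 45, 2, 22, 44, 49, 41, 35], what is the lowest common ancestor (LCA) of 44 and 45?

Tree insertion order: [25, 12, 16, 37, 5, 33, 3, 45, 2, 22, 44, 49, 41, 35]
Tree (level-order array): [25, 12, 37, 5, 16, 33, 45, 3, None, None, 22, None, 35, 44, 49, 2, None, None, None, None, None, 41]
In a BST, the LCA of p=44, q=45 is the first node v on the
root-to-leaf path with p <= v <= q (go left if both < v, right if both > v).
Walk from root:
  at 25: both 44 and 45 > 25, go right
  at 37: both 44 and 45 > 37, go right
  at 45: 44 <= 45 <= 45, this is the LCA
LCA = 45


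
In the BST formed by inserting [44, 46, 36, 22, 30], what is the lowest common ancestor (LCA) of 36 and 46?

Tree insertion order: [44, 46, 36, 22, 30]
Tree (level-order array): [44, 36, 46, 22, None, None, None, None, 30]
In a BST, the LCA of p=36, q=46 is the first node v on the
root-to-leaf path with p <= v <= q (go left if both < v, right if both > v).
Walk from root:
  at 44: 36 <= 44 <= 46, this is the LCA
LCA = 44


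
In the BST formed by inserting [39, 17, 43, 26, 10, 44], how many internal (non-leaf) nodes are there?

Tree built from: [39, 17, 43, 26, 10, 44]
Tree (level-order array): [39, 17, 43, 10, 26, None, 44]
Rule: An internal node has at least one child.
Per-node child counts:
  node 39: 2 child(ren)
  node 17: 2 child(ren)
  node 10: 0 child(ren)
  node 26: 0 child(ren)
  node 43: 1 child(ren)
  node 44: 0 child(ren)
Matching nodes: [39, 17, 43]
Count of internal (non-leaf) nodes: 3


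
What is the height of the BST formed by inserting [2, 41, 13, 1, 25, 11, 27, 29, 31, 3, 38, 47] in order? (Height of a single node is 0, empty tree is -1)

Insertion order: [2, 41, 13, 1, 25, 11, 27, 29, 31, 3, 38, 47]
Tree (level-order array): [2, 1, 41, None, None, 13, 47, 11, 25, None, None, 3, None, None, 27, None, None, None, 29, None, 31, None, 38]
Compute height bottom-up (empty subtree = -1):
  height(1) = 1 + max(-1, -1) = 0
  height(3) = 1 + max(-1, -1) = 0
  height(11) = 1 + max(0, -1) = 1
  height(38) = 1 + max(-1, -1) = 0
  height(31) = 1 + max(-1, 0) = 1
  height(29) = 1 + max(-1, 1) = 2
  height(27) = 1 + max(-1, 2) = 3
  height(25) = 1 + max(-1, 3) = 4
  height(13) = 1 + max(1, 4) = 5
  height(47) = 1 + max(-1, -1) = 0
  height(41) = 1 + max(5, 0) = 6
  height(2) = 1 + max(0, 6) = 7
Height = 7


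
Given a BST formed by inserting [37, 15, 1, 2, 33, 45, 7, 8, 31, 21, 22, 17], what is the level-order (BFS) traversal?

Tree insertion order: [37, 15, 1, 2, 33, 45, 7, 8, 31, 21, 22, 17]
Tree (level-order array): [37, 15, 45, 1, 33, None, None, None, 2, 31, None, None, 7, 21, None, None, 8, 17, 22]
BFS from the root, enqueuing left then right child of each popped node:
  queue [37] -> pop 37, enqueue [15, 45], visited so far: [37]
  queue [15, 45] -> pop 15, enqueue [1, 33], visited so far: [37, 15]
  queue [45, 1, 33] -> pop 45, enqueue [none], visited so far: [37, 15, 45]
  queue [1, 33] -> pop 1, enqueue [2], visited so far: [37, 15, 45, 1]
  queue [33, 2] -> pop 33, enqueue [31], visited so far: [37, 15, 45, 1, 33]
  queue [2, 31] -> pop 2, enqueue [7], visited so far: [37, 15, 45, 1, 33, 2]
  queue [31, 7] -> pop 31, enqueue [21], visited so far: [37, 15, 45, 1, 33, 2, 31]
  queue [7, 21] -> pop 7, enqueue [8], visited so far: [37, 15, 45, 1, 33, 2, 31, 7]
  queue [21, 8] -> pop 21, enqueue [17, 22], visited so far: [37, 15, 45, 1, 33, 2, 31, 7, 21]
  queue [8, 17, 22] -> pop 8, enqueue [none], visited so far: [37, 15, 45, 1, 33, 2, 31, 7, 21, 8]
  queue [17, 22] -> pop 17, enqueue [none], visited so far: [37, 15, 45, 1, 33, 2, 31, 7, 21, 8, 17]
  queue [22] -> pop 22, enqueue [none], visited so far: [37, 15, 45, 1, 33, 2, 31, 7, 21, 8, 17, 22]
Result: [37, 15, 45, 1, 33, 2, 31, 7, 21, 8, 17, 22]


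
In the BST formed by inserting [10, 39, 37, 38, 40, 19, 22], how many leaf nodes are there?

Tree built from: [10, 39, 37, 38, 40, 19, 22]
Tree (level-order array): [10, None, 39, 37, 40, 19, 38, None, None, None, 22]
Rule: A leaf has 0 children.
Per-node child counts:
  node 10: 1 child(ren)
  node 39: 2 child(ren)
  node 37: 2 child(ren)
  node 19: 1 child(ren)
  node 22: 0 child(ren)
  node 38: 0 child(ren)
  node 40: 0 child(ren)
Matching nodes: [22, 38, 40]
Count of leaf nodes: 3


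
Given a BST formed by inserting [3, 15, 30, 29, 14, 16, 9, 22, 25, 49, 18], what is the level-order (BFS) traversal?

Tree insertion order: [3, 15, 30, 29, 14, 16, 9, 22, 25, 49, 18]
Tree (level-order array): [3, None, 15, 14, 30, 9, None, 29, 49, None, None, 16, None, None, None, None, 22, 18, 25]
BFS from the root, enqueuing left then right child of each popped node:
  queue [3] -> pop 3, enqueue [15], visited so far: [3]
  queue [15] -> pop 15, enqueue [14, 30], visited so far: [3, 15]
  queue [14, 30] -> pop 14, enqueue [9], visited so far: [3, 15, 14]
  queue [30, 9] -> pop 30, enqueue [29, 49], visited so far: [3, 15, 14, 30]
  queue [9, 29, 49] -> pop 9, enqueue [none], visited so far: [3, 15, 14, 30, 9]
  queue [29, 49] -> pop 29, enqueue [16], visited so far: [3, 15, 14, 30, 9, 29]
  queue [49, 16] -> pop 49, enqueue [none], visited so far: [3, 15, 14, 30, 9, 29, 49]
  queue [16] -> pop 16, enqueue [22], visited so far: [3, 15, 14, 30, 9, 29, 49, 16]
  queue [22] -> pop 22, enqueue [18, 25], visited so far: [3, 15, 14, 30, 9, 29, 49, 16, 22]
  queue [18, 25] -> pop 18, enqueue [none], visited so far: [3, 15, 14, 30, 9, 29, 49, 16, 22, 18]
  queue [25] -> pop 25, enqueue [none], visited so far: [3, 15, 14, 30, 9, 29, 49, 16, 22, 18, 25]
Result: [3, 15, 14, 30, 9, 29, 49, 16, 22, 18, 25]


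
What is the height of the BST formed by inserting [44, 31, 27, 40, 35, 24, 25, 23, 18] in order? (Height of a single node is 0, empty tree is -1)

Insertion order: [44, 31, 27, 40, 35, 24, 25, 23, 18]
Tree (level-order array): [44, 31, None, 27, 40, 24, None, 35, None, 23, 25, None, None, 18]
Compute height bottom-up (empty subtree = -1):
  height(18) = 1 + max(-1, -1) = 0
  height(23) = 1 + max(0, -1) = 1
  height(25) = 1 + max(-1, -1) = 0
  height(24) = 1 + max(1, 0) = 2
  height(27) = 1 + max(2, -1) = 3
  height(35) = 1 + max(-1, -1) = 0
  height(40) = 1 + max(0, -1) = 1
  height(31) = 1 + max(3, 1) = 4
  height(44) = 1 + max(4, -1) = 5
Height = 5


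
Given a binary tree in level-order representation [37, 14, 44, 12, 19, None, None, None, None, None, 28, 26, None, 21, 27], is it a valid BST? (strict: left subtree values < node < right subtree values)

Level-order array: [37, 14, 44, 12, 19, None, None, None, None, None, 28, 26, None, 21, 27]
Validate using subtree bounds (lo, hi): at each node, require lo < value < hi,
then recurse left with hi=value and right with lo=value.
Preorder trace (stopping at first violation):
  at node 37 with bounds (-inf, +inf): OK
  at node 14 with bounds (-inf, 37): OK
  at node 12 with bounds (-inf, 14): OK
  at node 19 with bounds (14, 37): OK
  at node 28 with bounds (19, 37): OK
  at node 26 with bounds (19, 28): OK
  at node 21 with bounds (19, 26): OK
  at node 27 with bounds (26, 28): OK
  at node 44 with bounds (37, +inf): OK
No violation found at any node.
Result: Valid BST


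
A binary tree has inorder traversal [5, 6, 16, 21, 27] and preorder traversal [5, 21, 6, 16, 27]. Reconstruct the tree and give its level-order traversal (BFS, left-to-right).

Inorder:  [5, 6, 16, 21, 27]
Preorder: [5, 21, 6, 16, 27]
Algorithm: preorder visits root first, so consume preorder in order;
for each root, split the current inorder slice at that value into
left-subtree inorder and right-subtree inorder, then recurse.
Recursive splits:
  root=5; inorder splits into left=[], right=[6, 16, 21, 27]
  root=21; inorder splits into left=[6, 16], right=[27]
  root=6; inorder splits into left=[], right=[16]
  root=16; inorder splits into left=[], right=[]
  root=27; inorder splits into left=[], right=[]
Reconstructed level-order: [5, 21, 6, 27, 16]


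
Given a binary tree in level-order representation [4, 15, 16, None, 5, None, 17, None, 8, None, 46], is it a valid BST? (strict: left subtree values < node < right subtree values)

Level-order array: [4, 15, 16, None, 5, None, 17, None, 8, None, 46]
Validate using subtree bounds (lo, hi): at each node, require lo < value < hi,
then recurse left with hi=value and right with lo=value.
Preorder trace (stopping at first violation):
  at node 4 with bounds (-inf, +inf): OK
  at node 15 with bounds (-inf, 4): VIOLATION
Node 15 violates its bound: not (-inf < 15 < 4).
Result: Not a valid BST


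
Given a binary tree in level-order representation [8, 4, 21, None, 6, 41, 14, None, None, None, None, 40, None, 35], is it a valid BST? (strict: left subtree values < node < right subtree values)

Level-order array: [8, 4, 21, None, 6, 41, 14, None, None, None, None, 40, None, 35]
Validate using subtree bounds (lo, hi): at each node, require lo < value < hi,
then recurse left with hi=value and right with lo=value.
Preorder trace (stopping at first violation):
  at node 8 with bounds (-inf, +inf): OK
  at node 4 with bounds (-inf, 8): OK
  at node 6 with bounds (4, 8): OK
  at node 21 with bounds (8, +inf): OK
  at node 41 with bounds (8, 21): VIOLATION
Node 41 violates its bound: not (8 < 41 < 21).
Result: Not a valid BST


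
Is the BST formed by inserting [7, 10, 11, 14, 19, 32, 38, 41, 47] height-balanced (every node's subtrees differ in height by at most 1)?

Tree (level-order array): [7, None, 10, None, 11, None, 14, None, 19, None, 32, None, 38, None, 41, None, 47]
Definition: a tree is height-balanced if, at every node, |h(left) - h(right)| <= 1 (empty subtree has height -1).
Bottom-up per-node check:
  node 47: h_left=-1, h_right=-1, diff=0 [OK], height=0
  node 41: h_left=-1, h_right=0, diff=1 [OK], height=1
  node 38: h_left=-1, h_right=1, diff=2 [FAIL (|-1-1|=2 > 1)], height=2
  node 32: h_left=-1, h_right=2, diff=3 [FAIL (|-1-2|=3 > 1)], height=3
  node 19: h_left=-1, h_right=3, diff=4 [FAIL (|-1-3|=4 > 1)], height=4
  node 14: h_left=-1, h_right=4, diff=5 [FAIL (|-1-4|=5 > 1)], height=5
  node 11: h_left=-1, h_right=5, diff=6 [FAIL (|-1-5|=6 > 1)], height=6
  node 10: h_left=-1, h_right=6, diff=7 [FAIL (|-1-6|=7 > 1)], height=7
  node 7: h_left=-1, h_right=7, diff=8 [FAIL (|-1-7|=8 > 1)], height=8
Node 38 violates the condition: |-1 - 1| = 2 > 1.
Result: Not balanced


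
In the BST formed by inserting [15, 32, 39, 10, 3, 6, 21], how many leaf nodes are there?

Tree built from: [15, 32, 39, 10, 3, 6, 21]
Tree (level-order array): [15, 10, 32, 3, None, 21, 39, None, 6]
Rule: A leaf has 0 children.
Per-node child counts:
  node 15: 2 child(ren)
  node 10: 1 child(ren)
  node 3: 1 child(ren)
  node 6: 0 child(ren)
  node 32: 2 child(ren)
  node 21: 0 child(ren)
  node 39: 0 child(ren)
Matching nodes: [6, 21, 39]
Count of leaf nodes: 3


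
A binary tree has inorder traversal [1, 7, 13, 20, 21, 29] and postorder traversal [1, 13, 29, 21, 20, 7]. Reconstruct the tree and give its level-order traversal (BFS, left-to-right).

Inorder:   [1, 7, 13, 20, 21, 29]
Postorder: [1, 13, 29, 21, 20, 7]
Algorithm: postorder visits root last, so walk postorder right-to-left;
each value is the root of the current inorder slice — split it at that
value, recurse on the right subtree first, then the left.
Recursive splits:
  root=7; inorder splits into left=[1], right=[13, 20, 21, 29]
  root=20; inorder splits into left=[13], right=[21, 29]
  root=21; inorder splits into left=[], right=[29]
  root=29; inorder splits into left=[], right=[]
  root=13; inorder splits into left=[], right=[]
  root=1; inorder splits into left=[], right=[]
Reconstructed level-order: [7, 1, 20, 13, 21, 29]


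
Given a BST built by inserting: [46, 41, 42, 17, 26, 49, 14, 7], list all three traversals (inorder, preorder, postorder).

Tree insertion order: [46, 41, 42, 17, 26, 49, 14, 7]
Tree (level-order array): [46, 41, 49, 17, 42, None, None, 14, 26, None, None, 7]
Inorder (L, root, R): [7, 14, 17, 26, 41, 42, 46, 49]
Preorder (root, L, R): [46, 41, 17, 14, 7, 26, 42, 49]
Postorder (L, R, root): [7, 14, 26, 17, 42, 41, 49, 46]


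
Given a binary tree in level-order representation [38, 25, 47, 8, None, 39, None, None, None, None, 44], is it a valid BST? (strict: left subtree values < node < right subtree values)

Level-order array: [38, 25, 47, 8, None, 39, None, None, None, None, 44]
Validate using subtree bounds (lo, hi): at each node, require lo < value < hi,
then recurse left with hi=value and right with lo=value.
Preorder trace (stopping at first violation):
  at node 38 with bounds (-inf, +inf): OK
  at node 25 with bounds (-inf, 38): OK
  at node 8 with bounds (-inf, 25): OK
  at node 47 with bounds (38, +inf): OK
  at node 39 with bounds (38, 47): OK
  at node 44 with bounds (39, 47): OK
No violation found at any node.
Result: Valid BST


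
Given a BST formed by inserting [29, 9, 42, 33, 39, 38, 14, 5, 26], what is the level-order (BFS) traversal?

Tree insertion order: [29, 9, 42, 33, 39, 38, 14, 5, 26]
Tree (level-order array): [29, 9, 42, 5, 14, 33, None, None, None, None, 26, None, 39, None, None, 38]
BFS from the root, enqueuing left then right child of each popped node:
  queue [29] -> pop 29, enqueue [9, 42], visited so far: [29]
  queue [9, 42] -> pop 9, enqueue [5, 14], visited so far: [29, 9]
  queue [42, 5, 14] -> pop 42, enqueue [33], visited so far: [29, 9, 42]
  queue [5, 14, 33] -> pop 5, enqueue [none], visited so far: [29, 9, 42, 5]
  queue [14, 33] -> pop 14, enqueue [26], visited so far: [29, 9, 42, 5, 14]
  queue [33, 26] -> pop 33, enqueue [39], visited so far: [29, 9, 42, 5, 14, 33]
  queue [26, 39] -> pop 26, enqueue [none], visited so far: [29, 9, 42, 5, 14, 33, 26]
  queue [39] -> pop 39, enqueue [38], visited so far: [29, 9, 42, 5, 14, 33, 26, 39]
  queue [38] -> pop 38, enqueue [none], visited so far: [29, 9, 42, 5, 14, 33, 26, 39, 38]
Result: [29, 9, 42, 5, 14, 33, 26, 39, 38]


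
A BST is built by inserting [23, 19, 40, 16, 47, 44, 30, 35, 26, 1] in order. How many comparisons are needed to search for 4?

Search path for 4: 23 -> 19 -> 16 -> 1
Found: False
Comparisons: 4


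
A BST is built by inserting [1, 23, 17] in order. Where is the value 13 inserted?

Starting tree (level order): [1, None, 23, 17]
Insertion path: 1 -> 23 -> 17
Result: insert 13 as left child of 17
Final tree (level order): [1, None, 23, 17, None, 13]


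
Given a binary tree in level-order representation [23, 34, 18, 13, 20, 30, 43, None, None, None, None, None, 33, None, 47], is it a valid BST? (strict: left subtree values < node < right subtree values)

Level-order array: [23, 34, 18, 13, 20, 30, 43, None, None, None, None, None, 33, None, 47]
Validate using subtree bounds (lo, hi): at each node, require lo < value < hi,
then recurse left with hi=value and right with lo=value.
Preorder trace (stopping at first violation):
  at node 23 with bounds (-inf, +inf): OK
  at node 34 with bounds (-inf, 23): VIOLATION
Node 34 violates its bound: not (-inf < 34 < 23).
Result: Not a valid BST


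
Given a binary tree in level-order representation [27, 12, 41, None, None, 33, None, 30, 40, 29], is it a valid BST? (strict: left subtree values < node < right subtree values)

Level-order array: [27, 12, 41, None, None, 33, None, 30, 40, 29]
Validate using subtree bounds (lo, hi): at each node, require lo < value < hi,
then recurse left with hi=value and right with lo=value.
Preorder trace (stopping at first violation):
  at node 27 with bounds (-inf, +inf): OK
  at node 12 with bounds (-inf, 27): OK
  at node 41 with bounds (27, +inf): OK
  at node 33 with bounds (27, 41): OK
  at node 30 with bounds (27, 33): OK
  at node 29 with bounds (27, 30): OK
  at node 40 with bounds (33, 41): OK
No violation found at any node.
Result: Valid BST


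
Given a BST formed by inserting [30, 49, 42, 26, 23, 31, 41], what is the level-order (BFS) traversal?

Tree insertion order: [30, 49, 42, 26, 23, 31, 41]
Tree (level-order array): [30, 26, 49, 23, None, 42, None, None, None, 31, None, None, 41]
BFS from the root, enqueuing left then right child of each popped node:
  queue [30] -> pop 30, enqueue [26, 49], visited so far: [30]
  queue [26, 49] -> pop 26, enqueue [23], visited so far: [30, 26]
  queue [49, 23] -> pop 49, enqueue [42], visited so far: [30, 26, 49]
  queue [23, 42] -> pop 23, enqueue [none], visited so far: [30, 26, 49, 23]
  queue [42] -> pop 42, enqueue [31], visited so far: [30, 26, 49, 23, 42]
  queue [31] -> pop 31, enqueue [41], visited so far: [30, 26, 49, 23, 42, 31]
  queue [41] -> pop 41, enqueue [none], visited so far: [30, 26, 49, 23, 42, 31, 41]
Result: [30, 26, 49, 23, 42, 31, 41]


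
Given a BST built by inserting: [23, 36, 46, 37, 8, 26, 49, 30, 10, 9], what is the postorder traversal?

Tree insertion order: [23, 36, 46, 37, 8, 26, 49, 30, 10, 9]
Tree (level-order array): [23, 8, 36, None, 10, 26, 46, 9, None, None, 30, 37, 49]
Postorder traversal: [9, 10, 8, 30, 26, 37, 49, 46, 36, 23]


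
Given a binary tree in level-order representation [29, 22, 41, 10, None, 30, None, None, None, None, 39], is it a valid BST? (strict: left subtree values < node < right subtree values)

Level-order array: [29, 22, 41, 10, None, 30, None, None, None, None, 39]
Validate using subtree bounds (lo, hi): at each node, require lo < value < hi,
then recurse left with hi=value and right with lo=value.
Preorder trace (stopping at first violation):
  at node 29 with bounds (-inf, +inf): OK
  at node 22 with bounds (-inf, 29): OK
  at node 10 with bounds (-inf, 22): OK
  at node 41 with bounds (29, +inf): OK
  at node 30 with bounds (29, 41): OK
  at node 39 with bounds (30, 41): OK
No violation found at any node.
Result: Valid BST


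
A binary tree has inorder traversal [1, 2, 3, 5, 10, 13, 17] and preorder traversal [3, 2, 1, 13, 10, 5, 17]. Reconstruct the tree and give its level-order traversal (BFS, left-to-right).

Inorder:  [1, 2, 3, 5, 10, 13, 17]
Preorder: [3, 2, 1, 13, 10, 5, 17]
Algorithm: preorder visits root first, so consume preorder in order;
for each root, split the current inorder slice at that value into
left-subtree inorder and right-subtree inorder, then recurse.
Recursive splits:
  root=3; inorder splits into left=[1, 2], right=[5, 10, 13, 17]
  root=2; inorder splits into left=[1], right=[]
  root=1; inorder splits into left=[], right=[]
  root=13; inorder splits into left=[5, 10], right=[17]
  root=10; inorder splits into left=[5], right=[]
  root=5; inorder splits into left=[], right=[]
  root=17; inorder splits into left=[], right=[]
Reconstructed level-order: [3, 2, 13, 1, 10, 17, 5]


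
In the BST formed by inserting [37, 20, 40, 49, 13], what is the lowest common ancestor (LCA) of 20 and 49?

Tree insertion order: [37, 20, 40, 49, 13]
Tree (level-order array): [37, 20, 40, 13, None, None, 49]
In a BST, the LCA of p=20, q=49 is the first node v on the
root-to-leaf path with p <= v <= q (go left if both < v, right if both > v).
Walk from root:
  at 37: 20 <= 37 <= 49, this is the LCA
LCA = 37


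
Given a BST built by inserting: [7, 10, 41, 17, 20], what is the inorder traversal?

Tree insertion order: [7, 10, 41, 17, 20]
Tree (level-order array): [7, None, 10, None, 41, 17, None, None, 20]
Inorder traversal: [7, 10, 17, 20, 41]


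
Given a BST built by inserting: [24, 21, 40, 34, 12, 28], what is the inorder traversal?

Tree insertion order: [24, 21, 40, 34, 12, 28]
Tree (level-order array): [24, 21, 40, 12, None, 34, None, None, None, 28]
Inorder traversal: [12, 21, 24, 28, 34, 40]


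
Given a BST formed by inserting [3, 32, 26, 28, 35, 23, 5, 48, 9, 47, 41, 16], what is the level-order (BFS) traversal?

Tree insertion order: [3, 32, 26, 28, 35, 23, 5, 48, 9, 47, 41, 16]
Tree (level-order array): [3, None, 32, 26, 35, 23, 28, None, 48, 5, None, None, None, 47, None, None, 9, 41, None, None, 16]
BFS from the root, enqueuing left then right child of each popped node:
  queue [3] -> pop 3, enqueue [32], visited so far: [3]
  queue [32] -> pop 32, enqueue [26, 35], visited so far: [3, 32]
  queue [26, 35] -> pop 26, enqueue [23, 28], visited so far: [3, 32, 26]
  queue [35, 23, 28] -> pop 35, enqueue [48], visited so far: [3, 32, 26, 35]
  queue [23, 28, 48] -> pop 23, enqueue [5], visited so far: [3, 32, 26, 35, 23]
  queue [28, 48, 5] -> pop 28, enqueue [none], visited so far: [3, 32, 26, 35, 23, 28]
  queue [48, 5] -> pop 48, enqueue [47], visited so far: [3, 32, 26, 35, 23, 28, 48]
  queue [5, 47] -> pop 5, enqueue [9], visited so far: [3, 32, 26, 35, 23, 28, 48, 5]
  queue [47, 9] -> pop 47, enqueue [41], visited so far: [3, 32, 26, 35, 23, 28, 48, 5, 47]
  queue [9, 41] -> pop 9, enqueue [16], visited so far: [3, 32, 26, 35, 23, 28, 48, 5, 47, 9]
  queue [41, 16] -> pop 41, enqueue [none], visited so far: [3, 32, 26, 35, 23, 28, 48, 5, 47, 9, 41]
  queue [16] -> pop 16, enqueue [none], visited so far: [3, 32, 26, 35, 23, 28, 48, 5, 47, 9, 41, 16]
Result: [3, 32, 26, 35, 23, 28, 48, 5, 47, 9, 41, 16]


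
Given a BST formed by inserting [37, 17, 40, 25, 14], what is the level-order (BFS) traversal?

Tree insertion order: [37, 17, 40, 25, 14]
Tree (level-order array): [37, 17, 40, 14, 25]
BFS from the root, enqueuing left then right child of each popped node:
  queue [37] -> pop 37, enqueue [17, 40], visited so far: [37]
  queue [17, 40] -> pop 17, enqueue [14, 25], visited so far: [37, 17]
  queue [40, 14, 25] -> pop 40, enqueue [none], visited so far: [37, 17, 40]
  queue [14, 25] -> pop 14, enqueue [none], visited so far: [37, 17, 40, 14]
  queue [25] -> pop 25, enqueue [none], visited so far: [37, 17, 40, 14, 25]
Result: [37, 17, 40, 14, 25]


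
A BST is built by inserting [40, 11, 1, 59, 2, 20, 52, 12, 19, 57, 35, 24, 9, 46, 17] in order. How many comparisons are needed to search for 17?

Search path for 17: 40 -> 11 -> 20 -> 12 -> 19 -> 17
Found: True
Comparisons: 6


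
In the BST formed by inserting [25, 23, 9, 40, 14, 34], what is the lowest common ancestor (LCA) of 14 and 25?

Tree insertion order: [25, 23, 9, 40, 14, 34]
Tree (level-order array): [25, 23, 40, 9, None, 34, None, None, 14]
In a BST, the LCA of p=14, q=25 is the first node v on the
root-to-leaf path with p <= v <= q (go left if both < v, right if both > v).
Walk from root:
  at 25: 14 <= 25 <= 25, this is the LCA
LCA = 25


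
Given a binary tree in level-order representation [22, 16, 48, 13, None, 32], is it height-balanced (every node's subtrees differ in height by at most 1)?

Tree (level-order array): [22, 16, 48, 13, None, 32]
Definition: a tree is height-balanced if, at every node, |h(left) - h(right)| <= 1 (empty subtree has height -1).
Bottom-up per-node check:
  node 13: h_left=-1, h_right=-1, diff=0 [OK], height=0
  node 16: h_left=0, h_right=-1, diff=1 [OK], height=1
  node 32: h_left=-1, h_right=-1, diff=0 [OK], height=0
  node 48: h_left=0, h_right=-1, diff=1 [OK], height=1
  node 22: h_left=1, h_right=1, diff=0 [OK], height=2
All nodes satisfy the balance condition.
Result: Balanced


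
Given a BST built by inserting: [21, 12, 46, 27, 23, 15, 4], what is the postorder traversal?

Tree insertion order: [21, 12, 46, 27, 23, 15, 4]
Tree (level-order array): [21, 12, 46, 4, 15, 27, None, None, None, None, None, 23]
Postorder traversal: [4, 15, 12, 23, 27, 46, 21]


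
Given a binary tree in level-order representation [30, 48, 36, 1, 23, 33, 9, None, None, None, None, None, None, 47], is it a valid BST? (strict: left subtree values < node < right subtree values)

Level-order array: [30, 48, 36, 1, 23, 33, 9, None, None, None, None, None, None, 47]
Validate using subtree bounds (lo, hi): at each node, require lo < value < hi,
then recurse left with hi=value and right with lo=value.
Preorder trace (stopping at first violation):
  at node 30 with bounds (-inf, +inf): OK
  at node 48 with bounds (-inf, 30): VIOLATION
Node 48 violates its bound: not (-inf < 48 < 30).
Result: Not a valid BST


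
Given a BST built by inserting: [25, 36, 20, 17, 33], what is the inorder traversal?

Tree insertion order: [25, 36, 20, 17, 33]
Tree (level-order array): [25, 20, 36, 17, None, 33]
Inorder traversal: [17, 20, 25, 33, 36]


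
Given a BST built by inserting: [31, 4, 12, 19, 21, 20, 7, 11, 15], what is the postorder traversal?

Tree insertion order: [31, 4, 12, 19, 21, 20, 7, 11, 15]
Tree (level-order array): [31, 4, None, None, 12, 7, 19, None, 11, 15, 21, None, None, None, None, 20]
Postorder traversal: [11, 7, 15, 20, 21, 19, 12, 4, 31]


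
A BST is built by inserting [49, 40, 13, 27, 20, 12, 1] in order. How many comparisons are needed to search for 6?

Search path for 6: 49 -> 40 -> 13 -> 12 -> 1
Found: False
Comparisons: 5


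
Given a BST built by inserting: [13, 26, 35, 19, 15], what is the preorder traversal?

Tree insertion order: [13, 26, 35, 19, 15]
Tree (level-order array): [13, None, 26, 19, 35, 15]
Preorder traversal: [13, 26, 19, 15, 35]


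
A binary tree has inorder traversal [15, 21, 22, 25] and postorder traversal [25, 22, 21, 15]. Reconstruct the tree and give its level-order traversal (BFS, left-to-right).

Inorder:   [15, 21, 22, 25]
Postorder: [25, 22, 21, 15]
Algorithm: postorder visits root last, so walk postorder right-to-left;
each value is the root of the current inorder slice — split it at that
value, recurse on the right subtree first, then the left.
Recursive splits:
  root=15; inorder splits into left=[], right=[21, 22, 25]
  root=21; inorder splits into left=[], right=[22, 25]
  root=22; inorder splits into left=[], right=[25]
  root=25; inorder splits into left=[], right=[]
Reconstructed level-order: [15, 21, 22, 25]


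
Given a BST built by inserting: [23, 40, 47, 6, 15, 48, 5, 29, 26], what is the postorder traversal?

Tree insertion order: [23, 40, 47, 6, 15, 48, 5, 29, 26]
Tree (level-order array): [23, 6, 40, 5, 15, 29, 47, None, None, None, None, 26, None, None, 48]
Postorder traversal: [5, 15, 6, 26, 29, 48, 47, 40, 23]


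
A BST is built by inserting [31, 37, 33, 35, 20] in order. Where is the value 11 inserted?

Starting tree (level order): [31, 20, 37, None, None, 33, None, None, 35]
Insertion path: 31 -> 20
Result: insert 11 as left child of 20
Final tree (level order): [31, 20, 37, 11, None, 33, None, None, None, None, 35]


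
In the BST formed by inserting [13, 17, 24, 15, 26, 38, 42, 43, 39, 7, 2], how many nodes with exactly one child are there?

Tree built from: [13, 17, 24, 15, 26, 38, 42, 43, 39, 7, 2]
Tree (level-order array): [13, 7, 17, 2, None, 15, 24, None, None, None, None, None, 26, None, 38, None, 42, 39, 43]
Rule: These are nodes with exactly 1 non-null child.
Per-node child counts:
  node 13: 2 child(ren)
  node 7: 1 child(ren)
  node 2: 0 child(ren)
  node 17: 2 child(ren)
  node 15: 0 child(ren)
  node 24: 1 child(ren)
  node 26: 1 child(ren)
  node 38: 1 child(ren)
  node 42: 2 child(ren)
  node 39: 0 child(ren)
  node 43: 0 child(ren)
Matching nodes: [7, 24, 26, 38]
Count of nodes with exactly one child: 4


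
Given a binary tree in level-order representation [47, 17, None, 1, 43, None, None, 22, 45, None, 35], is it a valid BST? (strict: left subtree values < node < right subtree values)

Level-order array: [47, 17, None, 1, 43, None, None, 22, 45, None, 35]
Validate using subtree bounds (lo, hi): at each node, require lo < value < hi,
then recurse left with hi=value and right with lo=value.
Preorder trace (stopping at first violation):
  at node 47 with bounds (-inf, +inf): OK
  at node 17 with bounds (-inf, 47): OK
  at node 1 with bounds (-inf, 17): OK
  at node 43 with bounds (17, 47): OK
  at node 22 with bounds (17, 43): OK
  at node 35 with bounds (22, 43): OK
  at node 45 with bounds (43, 47): OK
No violation found at any node.
Result: Valid BST


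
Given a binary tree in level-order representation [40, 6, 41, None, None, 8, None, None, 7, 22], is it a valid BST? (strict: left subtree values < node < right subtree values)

Level-order array: [40, 6, 41, None, None, 8, None, None, 7, 22]
Validate using subtree bounds (lo, hi): at each node, require lo < value < hi,
then recurse left with hi=value and right with lo=value.
Preorder trace (stopping at first violation):
  at node 40 with bounds (-inf, +inf): OK
  at node 6 with bounds (-inf, 40): OK
  at node 41 with bounds (40, +inf): OK
  at node 8 with bounds (40, 41): VIOLATION
Node 8 violates its bound: not (40 < 8 < 41).
Result: Not a valid BST


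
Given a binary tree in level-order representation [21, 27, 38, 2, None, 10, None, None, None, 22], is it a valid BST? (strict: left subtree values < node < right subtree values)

Level-order array: [21, 27, 38, 2, None, 10, None, None, None, 22]
Validate using subtree bounds (lo, hi): at each node, require lo < value < hi,
then recurse left with hi=value and right with lo=value.
Preorder trace (stopping at first violation):
  at node 21 with bounds (-inf, +inf): OK
  at node 27 with bounds (-inf, 21): VIOLATION
Node 27 violates its bound: not (-inf < 27 < 21).
Result: Not a valid BST


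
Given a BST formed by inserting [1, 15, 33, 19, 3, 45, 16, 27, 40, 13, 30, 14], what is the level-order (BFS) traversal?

Tree insertion order: [1, 15, 33, 19, 3, 45, 16, 27, 40, 13, 30, 14]
Tree (level-order array): [1, None, 15, 3, 33, None, 13, 19, 45, None, 14, 16, 27, 40, None, None, None, None, None, None, 30]
BFS from the root, enqueuing left then right child of each popped node:
  queue [1] -> pop 1, enqueue [15], visited so far: [1]
  queue [15] -> pop 15, enqueue [3, 33], visited so far: [1, 15]
  queue [3, 33] -> pop 3, enqueue [13], visited so far: [1, 15, 3]
  queue [33, 13] -> pop 33, enqueue [19, 45], visited so far: [1, 15, 3, 33]
  queue [13, 19, 45] -> pop 13, enqueue [14], visited so far: [1, 15, 3, 33, 13]
  queue [19, 45, 14] -> pop 19, enqueue [16, 27], visited so far: [1, 15, 3, 33, 13, 19]
  queue [45, 14, 16, 27] -> pop 45, enqueue [40], visited so far: [1, 15, 3, 33, 13, 19, 45]
  queue [14, 16, 27, 40] -> pop 14, enqueue [none], visited so far: [1, 15, 3, 33, 13, 19, 45, 14]
  queue [16, 27, 40] -> pop 16, enqueue [none], visited so far: [1, 15, 3, 33, 13, 19, 45, 14, 16]
  queue [27, 40] -> pop 27, enqueue [30], visited so far: [1, 15, 3, 33, 13, 19, 45, 14, 16, 27]
  queue [40, 30] -> pop 40, enqueue [none], visited so far: [1, 15, 3, 33, 13, 19, 45, 14, 16, 27, 40]
  queue [30] -> pop 30, enqueue [none], visited so far: [1, 15, 3, 33, 13, 19, 45, 14, 16, 27, 40, 30]
Result: [1, 15, 3, 33, 13, 19, 45, 14, 16, 27, 40, 30]


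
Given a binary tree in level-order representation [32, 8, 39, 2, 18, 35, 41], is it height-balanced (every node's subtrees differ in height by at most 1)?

Tree (level-order array): [32, 8, 39, 2, 18, 35, 41]
Definition: a tree is height-balanced if, at every node, |h(left) - h(right)| <= 1 (empty subtree has height -1).
Bottom-up per-node check:
  node 2: h_left=-1, h_right=-1, diff=0 [OK], height=0
  node 18: h_left=-1, h_right=-1, diff=0 [OK], height=0
  node 8: h_left=0, h_right=0, diff=0 [OK], height=1
  node 35: h_left=-1, h_right=-1, diff=0 [OK], height=0
  node 41: h_left=-1, h_right=-1, diff=0 [OK], height=0
  node 39: h_left=0, h_right=0, diff=0 [OK], height=1
  node 32: h_left=1, h_right=1, diff=0 [OK], height=2
All nodes satisfy the balance condition.
Result: Balanced


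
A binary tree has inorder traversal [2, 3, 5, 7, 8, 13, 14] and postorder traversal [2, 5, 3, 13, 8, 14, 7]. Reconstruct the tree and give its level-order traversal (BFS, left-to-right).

Inorder:   [2, 3, 5, 7, 8, 13, 14]
Postorder: [2, 5, 3, 13, 8, 14, 7]
Algorithm: postorder visits root last, so walk postorder right-to-left;
each value is the root of the current inorder slice — split it at that
value, recurse on the right subtree first, then the left.
Recursive splits:
  root=7; inorder splits into left=[2, 3, 5], right=[8, 13, 14]
  root=14; inorder splits into left=[8, 13], right=[]
  root=8; inorder splits into left=[], right=[13]
  root=13; inorder splits into left=[], right=[]
  root=3; inorder splits into left=[2], right=[5]
  root=5; inorder splits into left=[], right=[]
  root=2; inorder splits into left=[], right=[]
Reconstructed level-order: [7, 3, 14, 2, 5, 8, 13]
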